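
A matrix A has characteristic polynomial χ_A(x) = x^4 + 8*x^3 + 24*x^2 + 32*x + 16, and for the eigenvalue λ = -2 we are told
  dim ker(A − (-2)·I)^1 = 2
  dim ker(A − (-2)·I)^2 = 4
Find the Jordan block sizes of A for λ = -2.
Block sizes for λ = -2: [2, 2]

From the dimensions of kernels of powers, the number of Jordan blocks of size at least j is d_j − d_{j−1} where d_j = dim ker(N^j) (with d_0 = 0). Computing the differences gives [2, 2].
The number of blocks of size exactly k is (#blocks of size ≥ k) − (#blocks of size ≥ k + 1), so the partition is: 2 block(s) of size 2.
In nonincreasing order the block sizes are [2, 2].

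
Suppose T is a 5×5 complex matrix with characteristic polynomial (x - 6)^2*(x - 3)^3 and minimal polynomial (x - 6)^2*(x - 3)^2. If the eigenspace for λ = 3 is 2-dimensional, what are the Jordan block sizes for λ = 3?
Block sizes for λ = 3: [2, 1]

Step 1 — from the characteristic polynomial, algebraic multiplicity of λ = 3 is 3. From dim ker(T − (3)·I) = 2, there are exactly 2 Jordan blocks for λ = 3.
Step 2 — from the minimal polynomial, the factor (x − 3)^2 tells us the largest block for λ = 3 has size 2.
Step 3 — with total size 3, 2 blocks, and largest block 2, the block sizes (in nonincreasing order) are [2, 1].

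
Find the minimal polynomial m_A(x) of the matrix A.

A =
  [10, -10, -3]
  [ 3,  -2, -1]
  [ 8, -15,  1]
x^3 - 9*x^2 + 27*x - 27

The characteristic polynomial is χ_A(x) = (x - 3)^3, so the eigenvalues are known. The minimal polynomial is
  m_A(x) = Π_λ (x − λ)^{k_λ}
where k_λ is the size of the *largest* Jordan block for λ (equivalently, the smallest k with (A − λI)^k v = 0 for every generalised eigenvector v of λ).

  λ = 3: largest Jordan block has size 3, contributing (x − 3)^3

So m_A(x) = (x - 3)^3 = x^3 - 9*x^2 + 27*x - 27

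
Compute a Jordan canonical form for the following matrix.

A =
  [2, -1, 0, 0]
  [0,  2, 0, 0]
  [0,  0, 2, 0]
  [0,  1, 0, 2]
J_2(2) ⊕ J_1(2) ⊕ J_1(2)

The characteristic polynomial is
  det(x·I − A) = x^4 - 8*x^3 + 24*x^2 - 32*x + 16 = (x - 2)^4

Eigenvalues and multiplicities (the geometric multiplicity of λ is n − rank(A − λI), which equals the number of Jordan blocks for λ):
  λ = 2: algebraic multiplicity = 4, geometric multiplicity = 3

Determining the block sizes for each eigenvalue:
  λ = 2: 3 blocks summing to 4 forces exactly one block of size 2 and the rest size 1 → block sizes [2, 1, 1]

Assembling the blocks gives a Jordan form
J =
  [2, 1, 0, 0]
  [0, 2, 0, 0]
  [0, 0, 2, 0]
  [0, 0, 0, 2]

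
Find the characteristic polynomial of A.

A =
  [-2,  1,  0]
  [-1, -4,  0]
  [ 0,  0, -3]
x^3 + 9*x^2 + 27*x + 27

Expanding det(x·I − A) (e.g. by cofactor expansion or by noting that A is similar to its Jordan form J, which has the same characteristic polynomial as A) gives
  χ_A(x) = x^3 + 9*x^2 + 27*x + 27
which factors as (x + 3)^3. The eigenvalues (with algebraic multiplicities) are λ = -3 with multiplicity 3.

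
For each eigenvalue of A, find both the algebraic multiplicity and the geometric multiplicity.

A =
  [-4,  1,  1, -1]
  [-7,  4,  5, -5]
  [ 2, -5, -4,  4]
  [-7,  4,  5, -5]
λ = -3: alg = 3, geom = 1; λ = 0: alg = 1, geom = 1

Step 1 — factor the characteristic polynomial to read off the algebraic multiplicities:
  χ_A(x) = x*(x + 3)^3

Step 2 — compute geometric multiplicities via the rank-nullity identity g(λ) = n − rank(A − λI):
  rank(A − (-3)·I) = 3, so dim ker(A − (-3)·I) = n − 3 = 1
  rank(A − (0)·I) = 3, so dim ker(A − (0)·I) = n − 3 = 1

Summary:
  λ = -3: algebraic multiplicity = 3, geometric multiplicity = 1
  λ = 0: algebraic multiplicity = 1, geometric multiplicity = 1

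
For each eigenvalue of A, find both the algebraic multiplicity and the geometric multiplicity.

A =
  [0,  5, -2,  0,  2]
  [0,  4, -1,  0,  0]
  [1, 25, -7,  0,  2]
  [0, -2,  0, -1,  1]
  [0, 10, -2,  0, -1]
λ = -1: alg = 5, geom = 2

Step 1 — factor the characteristic polynomial to read off the algebraic multiplicities:
  χ_A(x) = (x + 1)^5

Step 2 — compute geometric multiplicities via the rank-nullity identity g(λ) = n − rank(A − λI):
  rank(A − (-1)·I) = 3, so dim ker(A − (-1)·I) = n − 3 = 2

Summary:
  λ = -1: algebraic multiplicity = 5, geometric multiplicity = 2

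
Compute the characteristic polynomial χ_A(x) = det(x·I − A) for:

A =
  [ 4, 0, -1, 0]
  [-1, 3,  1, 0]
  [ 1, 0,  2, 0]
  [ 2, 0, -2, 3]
x^4 - 12*x^3 + 54*x^2 - 108*x + 81

Expanding det(x·I − A) (e.g. by cofactor expansion or by noting that A is similar to its Jordan form J, which has the same characteristic polynomial as A) gives
  χ_A(x) = x^4 - 12*x^3 + 54*x^2 - 108*x + 81
which factors as (x - 3)^4. The eigenvalues (with algebraic multiplicities) are λ = 3 with multiplicity 4.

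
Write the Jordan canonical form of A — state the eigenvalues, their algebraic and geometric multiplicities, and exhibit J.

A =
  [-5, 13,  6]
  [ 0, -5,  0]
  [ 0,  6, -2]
J_2(-5) ⊕ J_1(-2)

The characteristic polynomial is
  det(x·I − A) = x^3 + 12*x^2 + 45*x + 50 = (x + 2)*(x + 5)^2

Eigenvalues and multiplicities (the geometric multiplicity of λ is n − rank(A − λI), which equals the number of Jordan blocks for λ):
  λ = -5: algebraic multiplicity = 2, geometric multiplicity = 1
  λ = -2: algebraic multiplicity = 1, geometric multiplicity = 1

Determining the block sizes for each eigenvalue:
  λ = -5: one block (gm = 1), so the single block has size am = 2 → block sizes [2]
  λ = -2: one block (gm = 1), so the single block has size am = 1 → block sizes [1]

Assembling the blocks gives a Jordan form
J =
  [-5,  1,  0]
  [ 0, -5,  0]
  [ 0,  0, -2]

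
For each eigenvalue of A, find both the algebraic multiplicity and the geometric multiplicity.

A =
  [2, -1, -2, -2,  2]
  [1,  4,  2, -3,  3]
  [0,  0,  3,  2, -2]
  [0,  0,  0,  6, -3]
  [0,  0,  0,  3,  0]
λ = 3: alg = 5, geom = 3

Step 1 — factor the characteristic polynomial to read off the algebraic multiplicities:
  χ_A(x) = (x - 3)^5

Step 2 — compute geometric multiplicities via the rank-nullity identity g(λ) = n − rank(A − λI):
  rank(A − (3)·I) = 2, so dim ker(A − (3)·I) = n − 2 = 3

Summary:
  λ = 3: algebraic multiplicity = 5, geometric multiplicity = 3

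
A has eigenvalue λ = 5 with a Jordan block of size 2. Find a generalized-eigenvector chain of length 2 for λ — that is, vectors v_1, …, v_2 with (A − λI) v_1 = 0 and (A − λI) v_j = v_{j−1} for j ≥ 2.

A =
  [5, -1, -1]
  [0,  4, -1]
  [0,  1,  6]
A Jordan chain for λ = 5 of length 2:
v_1 = (-1, -1, 1)ᵀ
v_2 = (0, 1, 0)ᵀ

Let N = A − (5)·I. We want v_2 with N^2 v_2 = 0 but N^1 v_2 ≠ 0; then v_{j-1} := N · v_j for j = 2, …, 2.

Pick v_2 = (0, 1, 0)ᵀ.
Then v_1 = N · v_2 = (-1, -1, 1)ᵀ.

Sanity check: (A − (5)·I) v_1 = (0, 0, 0)ᵀ = 0. ✓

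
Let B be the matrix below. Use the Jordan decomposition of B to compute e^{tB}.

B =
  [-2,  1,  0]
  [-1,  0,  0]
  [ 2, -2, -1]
e^{tB} =
  [-t*exp(-t) + exp(-t), t*exp(-t), 0]
  [-t*exp(-t), t*exp(-t) + exp(-t), 0]
  [2*t*exp(-t), -2*t*exp(-t), exp(-t)]

Strategy: write B = P · J · P⁻¹ where J is a Jordan canonical form, so e^{tB} = P · e^{tJ} · P⁻¹, and e^{tJ} can be computed block-by-block.

B has Jordan form
J =
  [-1,  1,  0]
  [ 0, -1,  0]
  [ 0,  0, -1]
(up to reordering of blocks).

Per-block formulas:
  For a 2×2 Jordan block J_2(-1): exp(t · J_2(-1)) = e^(-1t)·(I + t·N), where N is the 2×2 nilpotent shift.
  For a 1×1 block at λ = -1: exp(t · [-1]) = [e^(-1t)].

After assembling e^{tJ} and conjugating by P, we get:

e^{tB} =
  [-t*exp(-t) + exp(-t), t*exp(-t), 0]
  [-t*exp(-t), t*exp(-t) + exp(-t), 0]
  [2*t*exp(-t), -2*t*exp(-t), exp(-t)]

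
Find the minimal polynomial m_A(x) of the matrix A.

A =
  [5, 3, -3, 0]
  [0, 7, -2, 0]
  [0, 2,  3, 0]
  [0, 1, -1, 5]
x^2 - 10*x + 25

The characteristic polynomial is χ_A(x) = (x - 5)^4, so the eigenvalues are known. The minimal polynomial is
  m_A(x) = Π_λ (x − λ)^{k_λ}
where k_λ is the size of the *largest* Jordan block for λ (equivalently, the smallest k with (A − λI)^k v = 0 for every generalised eigenvector v of λ).

  λ = 5: largest Jordan block has size 2, contributing (x − 5)^2

So m_A(x) = (x - 5)^2 = x^2 - 10*x + 25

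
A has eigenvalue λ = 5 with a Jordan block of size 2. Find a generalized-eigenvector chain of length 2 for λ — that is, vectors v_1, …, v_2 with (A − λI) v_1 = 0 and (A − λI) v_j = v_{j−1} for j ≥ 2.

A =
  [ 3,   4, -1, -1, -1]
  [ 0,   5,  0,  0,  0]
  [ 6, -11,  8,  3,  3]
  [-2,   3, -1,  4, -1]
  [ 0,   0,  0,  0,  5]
A Jordan chain for λ = 5 of length 2:
v_1 = (-2, 0, 6, -2, 0)ᵀ
v_2 = (1, 0, 0, 0, 0)ᵀ

Let N = A − (5)·I. We want v_2 with N^2 v_2 = 0 but N^1 v_2 ≠ 0; then v_{j-1} := N · v_j for j = 2, …, 2.

Pick v_2 = (1, 0, 0, 0, 0)ᵀ.
Then v_1 = N · v_2 = (-2, 0, 6, -2, 0)ᵀ.

Sanity check: (A − (5)·I) v_1 = (0, 0, 0, 0, 0)ᵀ = 0. ✓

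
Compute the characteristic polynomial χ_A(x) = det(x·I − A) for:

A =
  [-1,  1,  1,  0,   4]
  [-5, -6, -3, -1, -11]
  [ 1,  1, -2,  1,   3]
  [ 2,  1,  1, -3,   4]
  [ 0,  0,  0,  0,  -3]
x^5 + 15*x^4 + 90*x^3 + 270*x^2 + 405*x + 243

Expanding det(x·I − A) (e.g. by cofactor expansion or by noting that A is similar to its Jordan form J, which has the same characteristic polynomial as A) gives
  χ_A(x) = x^5 + 15*x^4 + 90*x^3 + 270*x^2 + 405*x + 243
which factors as (x + 3)^5. The eigenvalues (with algebraic multiplicities) are λ = -3 with multiplicity 5.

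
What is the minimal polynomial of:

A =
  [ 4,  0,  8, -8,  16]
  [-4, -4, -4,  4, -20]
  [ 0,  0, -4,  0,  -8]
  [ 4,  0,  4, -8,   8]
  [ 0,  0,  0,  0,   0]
x^2 + 4*x

The characteristic polynomial is χ_A(x) = x^2*(x + 4)^3, so the eigenvalues are known. The minimal polynomial is
  m_A(x) = Π_λ (x − λ)^{k_λ}
where k_λ is the size of the *largest* Jordan block for λ (equivalently, the smallest k with (A − λI)^k v = 0 for every generalised eigenvector v of λ).

  λ = -4: largest Jordan block has size 1, contributing (x + 4)
  λ = 0: largest Jordan block has size 1, contributing (x − 0)

So m_A(x) = x*(x + 4) = x^2 + 4*x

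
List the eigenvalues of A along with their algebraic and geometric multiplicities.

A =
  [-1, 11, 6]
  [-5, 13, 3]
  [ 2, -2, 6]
λ = 6: alg = 3, geom = 1

Step 1 — factor the characteristic polynomial to read off the algebraic multiplicities:
  χ_A(x) = (x - 6)^3

Step 2 — compute geometric multiplicities via the rank-nullity identity g(λ) = n − rank(A − λI):
  rank(A − (6)·I) = 2, so dim ker(A − (6)·I) = n − 2 = 1

Summary:
  λ = 6: algebraic multiplicity = 3, geometric multiplicity = 1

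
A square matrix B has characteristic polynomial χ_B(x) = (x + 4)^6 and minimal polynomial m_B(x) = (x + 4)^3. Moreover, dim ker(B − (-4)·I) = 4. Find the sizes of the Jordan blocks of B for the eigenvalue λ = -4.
Block sizes for λ = -4: [3, 1, 1, 1]

Step 1 — from the characteristic polynomial, algebraic multiplicity of λ = -4 is 6. From dim ker(B − (-4)·I) = 4, there are exactly 4 Jordan blocks for λ = -4.
Step 2 — from the minimal polynomial, the factor (x + 4)^3 tells us the largest block for λ = -4 has size 3.
Step 3 — with total size 6, 4 blocks, and largest block 3, the block sizes (in nonincreasing order) are [3, 1, 1, 1].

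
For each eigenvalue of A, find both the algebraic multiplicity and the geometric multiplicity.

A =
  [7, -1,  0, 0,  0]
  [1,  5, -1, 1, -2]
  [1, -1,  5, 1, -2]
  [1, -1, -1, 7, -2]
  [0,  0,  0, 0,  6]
λ = 6: alg = 5, geom = 3

Step 1 — factor the characteristic polynomial to read off the algebraic multiplicities:
  χ_A(x) = (x - 6)^5

Step 2 — compute geometric multiplicities via the rank-nullity identity g(λ) = n − rank(A − λI):
  rank(A − (6)·I) = 2, so dim ker(A − (6)·I) = n − 2 = 3

Summary:
  λ = 6: algebraic multiplicity = 5, geometric multiplicity = 3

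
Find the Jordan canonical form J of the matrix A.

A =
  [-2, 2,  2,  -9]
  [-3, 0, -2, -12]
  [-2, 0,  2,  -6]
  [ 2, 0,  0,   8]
J_3(2) ⊕ J_1(2)

The characteristic polynomial is
  det(x·I − A) = x^4 - 8*x^3 + 24*x^2 - 32*x + 16 = (x - 2)^4

Eigenvalues and multiplicities (the geometric multiplicity of λ is n − rank(A − λI), which equals the number of Jordan blocks for λ):
  λ = 2: algebraic multiplicity = 4, geometric multiplicity = 2

Determining the block sizes for each eigenvalue:
  λ = 2: with am = 4 and gm = 2, the partition is not yet determined (e.g. several partitions of 4 into 2 parts exist). Let N = A − (2)·I. Computing rank(N^1) = 2, rank(N^2) = 1, rank(N^3) = 0; the number of blocks of size ≥ j is rank(N^{j−1}) − rank(N^j), giving [2, 1, 1]. So we have 1 block(s) of size 3, 1 block(s) of size 1 → block sizes [3, 1]

Assembling the blocks gives a Jordan form
J =
  [2, 1, 0, 0]
  [0, 2, 1, 0]
  [0, 0, 2, 0]
  [0, 0, 0, 2]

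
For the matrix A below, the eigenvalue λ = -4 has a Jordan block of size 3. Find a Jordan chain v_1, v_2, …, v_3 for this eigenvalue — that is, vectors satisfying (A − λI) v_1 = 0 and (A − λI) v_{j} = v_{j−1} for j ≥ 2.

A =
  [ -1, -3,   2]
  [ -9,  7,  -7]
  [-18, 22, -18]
A Jordan chain for λ = -4 of length 3:
v_1 = (2, -6, -12)ᵀ
v_2 = (-3, 11, 22)ᵀ
v_3 = (0, 1, 0)ᵀ

Let N = A − (-4)·I. We want v_3 with N^3 v_3 = 0 but N^2 v_3 ≠ 0; then v_{j-1} := N · v_j for j = 3, …, 2.

Pick v_3 = (0, 1, 0)ᵀ.
Then v_2 = N · v_3 = (-3, 11, 22)ᵀ.
Then v_1 = N · v_2 = (2, -6, -12)ᵀ.

Sanity check: (A − (-4)·I) v_1 = (0, 0, 0)ᵀ = 0. ✓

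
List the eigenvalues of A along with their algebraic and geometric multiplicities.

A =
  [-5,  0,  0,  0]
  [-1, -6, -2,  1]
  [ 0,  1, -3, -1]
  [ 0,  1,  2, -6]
λ = -5: alg = 4, geom = 2

Step 1 — factor the characteristic polynomial to read off the algebraic multiplicities:
  χ_A(x) = (x + 5)^4

Step 2 — compute geometric multiplicities via the rank-nullity identity g(λ) = n − rank(A − λI):
  rank(A − (-5)·I) = 2, so dim ker(A − (-5)·I) = n − 2 = 2

Summary:
  λ = -5: algebraic multiplicity = 4, geometric multiplicity = 2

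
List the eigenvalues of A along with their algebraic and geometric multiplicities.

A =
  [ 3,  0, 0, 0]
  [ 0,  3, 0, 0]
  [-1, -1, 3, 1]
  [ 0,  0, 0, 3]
λ = 3: alg = 4, geom = 3

Step 1 — factor the characteristic polynomial to read off the algebraic multiplicities:
  χ_A(x) = (x - 3)^4

Step 2 — compute geometric multiplicities via the rank-nullity identity g(λ) = n − rank(A − λI):
  rank(A − (3)·I) = 1, so dim ker(A − (3)·I) = n − 1 = 3

Summary:
  λ = 3: algebraic multiplicity = 4, geometric multiplicity = 3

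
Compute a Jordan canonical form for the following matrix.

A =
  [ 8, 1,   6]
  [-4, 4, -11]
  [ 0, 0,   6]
J_3(6)

The characteristic polynomial is
  det(x·I − A) = x^3 - 18*x^2 + 108*x - 216 = (x - 6)^3

Eigenvalues and multiplicities (the geometric multiplicity of λ is n − rank(A − λI), which equals the number of Jordan blocks for λ):
  λ = 6: algebraic multiplicity = 3, geometric multiplicity = 1

Determining the block sizes for each eigenvalue:
  λ = 6: one block (gm = 1), so the single block has size am = 3 → block sizes [3]

Assembling the blocks gives a Jordan form
J =
  [6, 1, 0]
  [0, 6, 1]
  [0, 0, 6]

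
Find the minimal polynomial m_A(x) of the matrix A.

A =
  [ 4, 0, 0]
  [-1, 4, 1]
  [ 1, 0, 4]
x^3 - 12*x^2 + 48*x - 64

The characteristic polynomial is χ_A(x) = (x - 4)^3, so the eigenvalues are known. The minimal polynomial is
  m_A(x) = Π_λ (x − λ)^{k_λ}
where k_λ is the size of the *largest* Jordan block for λ (equivalently, the smallest k with (A − λI)^k v = 0 for every generalised eigenvector v of λ).

  λ = 4: largest Jordan block has size 3, contributing (x − 4)^3

So m_A(x) = (x - 4)^3 = x^3 - 12*x^2 + 48*x - 64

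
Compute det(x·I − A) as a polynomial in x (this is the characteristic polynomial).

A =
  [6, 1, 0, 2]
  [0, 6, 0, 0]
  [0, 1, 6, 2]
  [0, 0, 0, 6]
x^4 - 24*x^3 + 216*x^2 - 864*x + 1296

Expanding det(x·I − A) (e.g. by cofactor expansion or by noting that A is similar to its Jordan form J, which has the same characteristic polynomial as A) gives
  χ_A(x) = x^4 - 24*x^3 + 216*x^2 - 864*x + 1296
which factors as (x - 6)^4. The eigenvalues (with algebraic multiplicities) are λ = 6 with multiplicity 4.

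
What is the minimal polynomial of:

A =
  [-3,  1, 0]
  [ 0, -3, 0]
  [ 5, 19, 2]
x^3 + 4*x^2 - 3*x - 18

The characteristic polynomial is χ_A(x) = (x - 2)*(x + 3)^2, so the eigenvalues are known. The minimal polynomial is
  m_A(x) = Π_λ (x − λ)^{k_λ}
where k_λ is the size of the *largest* Jordan block for λ (equivalently, the smallest k with (A − λI)^k v = 0 for every generalised eigenvector v of λ).

  λ = -3: largest Jordan block has size 2, contributing (x + 3)^2
  λ = 2: largest Jordan block has size 1, contributing (x − 2)

So m_A(x) = (x - 2)*(x + 3)^2 = x^3 + 4*x^2 - 3*x - 18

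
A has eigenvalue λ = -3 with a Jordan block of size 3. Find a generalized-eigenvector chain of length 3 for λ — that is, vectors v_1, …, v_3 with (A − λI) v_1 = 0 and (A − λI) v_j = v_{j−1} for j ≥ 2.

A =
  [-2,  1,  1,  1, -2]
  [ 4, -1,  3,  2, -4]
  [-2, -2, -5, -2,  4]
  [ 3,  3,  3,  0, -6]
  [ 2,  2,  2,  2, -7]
A Jordan chain for λ = -3 of length 3:
v_1 = (2, 4, -4, 6, 4)ᵀ
v_2 = (1, 4, -2, 3, 2)ᵀ
v_3 = (1, 0, 0, 0, 0)ᵀ

Let N = A − (-3)·I. We want v_3 with N^3 v_3 = 0 but N^2 v_3 ≠ 0; then v_{j-1} := N · v_j for j = 3, …, 2.

Pick v_3 = (1, 0, 0, 0, 0)ᵀ.
Then v_2 = N · v_3 = (1, 4, -2, 3, 2)ᵀ.
Then v_1 = N · v_2 = (2, 4, -4, 6, 4)ᵀ.

Sanity check: (A − (-3)·I) v_1 = (0, 0, 0, 0, 0)ᵀ = 0. ✓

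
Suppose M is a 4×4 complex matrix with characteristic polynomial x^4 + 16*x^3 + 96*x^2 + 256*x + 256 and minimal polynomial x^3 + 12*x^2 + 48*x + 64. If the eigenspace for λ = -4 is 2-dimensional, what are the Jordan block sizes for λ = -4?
Block sizes for λ = -4: [3, 1]

Step 1 — from the characteristic polynomial, algebraic multiplicity of λ = -4 is 4. From dim ker(M − (-4)·I) = 2, there are exactly 2 Jordan blocks for λ = -4.
Step 2 — from the minimal polynomial, the factor (x + 4)^3 tells us the largest block for λ = -4 has size 3.
Step 3 — with total size 4, 2 blocks, and largest block 3, the block sizes (in nonincreasing order) are [3, 1].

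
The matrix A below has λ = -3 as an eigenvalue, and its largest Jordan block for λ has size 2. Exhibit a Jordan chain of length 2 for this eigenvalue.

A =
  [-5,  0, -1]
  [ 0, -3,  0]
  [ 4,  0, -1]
A Jordan chain for λ = -3 of length 2:
v_1 = (-2, 0, 4)ᵀ
v_2 = (1, 0, 0)ᵀ

Let N = A − (-3)·I. We want v_2 with N^2 v_2 = 0 but N^1 v_2 ≠ 0; then v_{j-1} := N · v_j for j = 2, …, 2.

Pick v_2 = (1, 0, 0)ᵀ.
Then v_1 = N · v_2 = (-2, 0, 4)ᵀ.

Sanity check: (A − (-3)·I) v_1 = (0, 0, 0)ᵀ = 0. ✓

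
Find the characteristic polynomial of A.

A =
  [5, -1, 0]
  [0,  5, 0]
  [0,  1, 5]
x^3 - 15*x^2 + 75*x - 125

Expanding det(x·I − A) (e.g. by cofactor expansion or by noting that A is similar to its Jordan form J, which has the same characteristic polynomial as A) gives
  χ_A(x) = x^3 - 15*x^2 + 75*x - 125
which factors as (x - 5)^3. The eigenvalues (with algebraic multiplicities) are λ = 5 with multiplicity 3.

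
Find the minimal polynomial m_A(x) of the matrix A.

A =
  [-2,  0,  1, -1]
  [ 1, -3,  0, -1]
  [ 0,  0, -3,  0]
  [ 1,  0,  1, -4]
x^2 + 6*x + 9

The characteristic polynomial is χ_A(x) = (x + 3)^4, so the eigenvalues are known. The minimal polynomial is
  m_A(x) = Π_λ (x − λ)^{k_λ}
where k_λ is the size of the *largest* Jordan block for λ (equivalently, the smallest k with (A − λI)^k v = 0 for every generalised eigenvector v of λ).

  λ = -3: largest Jordan block has size 2, contributing (x + 3)^2

So m_A(x) = (x + 3)^2 = x^2 + 6*x + 9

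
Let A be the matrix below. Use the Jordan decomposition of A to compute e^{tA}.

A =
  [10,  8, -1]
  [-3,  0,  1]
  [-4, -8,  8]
e^{tA} =
  [-2*t^2*exp(6*t) + 4*t*exp(6*t) + exp(6*t), -4*t^2*exp(6*t) + 8*t*exp(6*t), t^2*exp(6*t) - t*exp(6*t)]
  [t^2*exp(6*t) - 3*t*exp(6*t), 2*t^2*exp(6*t) - 6*t*exp(6*t) + exp(6*t), -t^2*exp(6*t)/2 + t*exp(6*t)]
  [-4*t*exp(6*t), -8*t*exp(6*t), 2*t*exp(6*t) + exp(6*t)]

Strategy: write A = P · J · P⁻¹ where J is a Jordan canonical form, so e^{tA} = P · e^{tJ} · P⁻¹, and e^{tJ} can be computed block-by-block.

A has Jordan form
J =
  [6, 1, 0]
  [0, 6, 1]
  [0, 0, 6]
(up to reordering of blocks).

Per-block formulas:
  For a 3×3 Jordan block J_3(6): exp(t · J_3(6)) = e^(6t)·(I + t·N + (t^2/2)·N^2), where N is the 3×3 nilpotent shift.

After assembling e^{tJ} and conjugating by P, we get:

e^{tA} =
  [-2*t^2*exp(6*t) + 4*t*exp(6*t) + exp(6*t), -4*t^2*exp(6*t) + 8*t*exp(6*t), t^2*exp(6*t) - t*exp(6*t)]
  [t^2*exp(6*t) - 3*t*exp(6*t), 2*t^2*exp(6*t) - 6*t*exp(6*t) + exp(6*t), -t^2*exp(6*t)/2 + t*exp(6*t)]
  [-4*t*exp(6*t), -8*t*exp(6*t), 2*t*exp(6*t) + exp(6*t)]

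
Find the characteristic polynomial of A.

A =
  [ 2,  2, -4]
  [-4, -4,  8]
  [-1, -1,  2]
x^3

Expanding det(x·I − A) (e.g. by cofactor expansion or by noting that A is similar to its Jordan form J, which has the same characteristic polynomial as A) gives
  χ_A(x) = x^3
which factors as x^3. The eigenvalues (with algebraic multiplicities) are λ = 0 with multiplicity 3.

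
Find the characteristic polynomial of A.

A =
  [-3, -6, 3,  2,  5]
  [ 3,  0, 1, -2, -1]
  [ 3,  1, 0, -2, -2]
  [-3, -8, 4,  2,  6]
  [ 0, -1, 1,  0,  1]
x^5

Expanding det(x·I − A) (e.g. by cofactor expansion or by noting that A is similar to its Jordan form J, which has the same characteristic polynomial as A) gives
  χ_A(x) = x^5
which factors as x^5. The eigenvalues (with algebraic multiplicities) are λ = 0 with multiplicity 5.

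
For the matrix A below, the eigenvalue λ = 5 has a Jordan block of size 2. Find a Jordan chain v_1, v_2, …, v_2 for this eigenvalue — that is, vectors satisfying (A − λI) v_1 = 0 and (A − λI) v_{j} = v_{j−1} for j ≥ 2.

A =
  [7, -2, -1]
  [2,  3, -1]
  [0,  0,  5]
A Jordan chain for λ = 5 of length 2:
v_1 = (2, 2, 0)ᵀ
v_2 = (1, 0, 0)ᵀ

Let N = A − (5)·I. We want v_2 with N^2 v_2 = 0 but N^1 v_2 ≠ 0; then v_{j-1} := N · v_j for j = 2, …, 2.

Pick v_2 = (1, 0, 0)ᵀ.
Then v_1 = N · v_2 = (2, 2, 0)ᵀ.

Sanity check: (A − (5)·I) v_1 = (0, 0, 0)ᵀ = 0. ✓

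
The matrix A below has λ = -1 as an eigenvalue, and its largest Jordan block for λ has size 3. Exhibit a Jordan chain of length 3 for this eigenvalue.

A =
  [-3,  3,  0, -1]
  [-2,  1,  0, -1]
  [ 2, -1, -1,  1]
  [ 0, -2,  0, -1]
A Jordan chain for λ = -1 of length 3:
v_1 = (-2, 0, -2, 4)ᵀ
v_2 = (-2, -2, 2, 0)ᵀ
v_3 = (1, 0, 0, 0)ᵀ

Let N = A − (-1)·I. We want v_3 with N^3 v_3 = 0 but N^2 v_3 ≠ 0; then v_{j-1} := N · v_j for j = 3, …, 2.

Pick v_3 = (1, 0, 0, 0)ᵀ.
Then v_2 = N · v_3 = (-2, -2, 2, 0)ᵀ.
Then v_1 = N · v_2 = (-2, 0, -2, 4)ᵀ.

Sanity check: (A − (-1)·I) v_1 = (0, 0, 0, 0)ᵀ = 0. ✓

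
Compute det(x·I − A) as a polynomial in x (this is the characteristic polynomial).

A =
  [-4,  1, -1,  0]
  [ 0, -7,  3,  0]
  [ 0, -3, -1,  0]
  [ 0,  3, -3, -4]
x^4 + 16*x^3 + 96*x^2 + 256*x + 256

Expanding det(x·I − A) (e.g. by cofactor expansion or by noting that A is similar to its Jordan form J, which has the same characteristic polynomial as A) gives
  χ_A(x) = x^4 + 16*x^3 + 96*x^2 + 256*x + 256
which factors as (x + 4)^4. The eigenvalues (with algebraic multiplicities) are λ = -4 with multiplicity 4.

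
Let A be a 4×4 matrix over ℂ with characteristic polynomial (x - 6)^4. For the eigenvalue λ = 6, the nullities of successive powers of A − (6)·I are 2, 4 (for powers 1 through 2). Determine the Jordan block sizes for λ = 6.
Block sizes for λ = 6: [2, 2]

From the dimensions of kernels of powers, the number of Jordan blocks of size at least j is d_j − d_{j−1} where d_j = dim ker(N^j) (with d_0 = 0). Computing the differences gives [2, 2].
The number of blocks of size exactly k is (#blocks of size ≥ k) − (#blocks of size ≥ k + 1), so the partition is: 2 block(s) of size 2.
In nonincreasing order the block sizes are [2, 2].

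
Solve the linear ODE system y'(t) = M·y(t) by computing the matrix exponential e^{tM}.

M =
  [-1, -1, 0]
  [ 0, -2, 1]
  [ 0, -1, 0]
e^{tM} =
  [exp(-t), t^2*exp(-t)/2 - t*exp(-t), -t^2*exp(-t)/2]
  [0, -t*exp(-t) + exp(-t), t*exp(-t)]
  [0, -t*exp(-t), t*exp(-t) + exp(-t)]

Strategy: write M = P · J · P⁻¹ where J is a Jordan canonical form, so e^{tM} = P · e^{tJ} · P⁻¹, and e^{tJ} can be computed block-by-block.

M has Jordan form
J =
  [-1,  1,  0]
  [ 0, -1,  1]
  [ 0,  0, -1]
(up to reordering of blocks).

Per-block formulas:
  For a 3×3 Jordan block J_3(-1): exp(t · J_3(-1)) = e^(-1t)·(I + t·N + (t^2/2)·N^2), where N is the 3×3 nilpotent shift.

After assembling e^{tJ} and conjugating by P, we get:

e^{tM} =
  [exp(-t), t^2*exp(-t)/2 - t*exp(-t), -t^2*exp(-t)/2]
  [0, -t*exp(-t) + exp(-t), t*exp(-t)]
  [0, -t*exp(-t), t*exp(-t) + exp(-t)]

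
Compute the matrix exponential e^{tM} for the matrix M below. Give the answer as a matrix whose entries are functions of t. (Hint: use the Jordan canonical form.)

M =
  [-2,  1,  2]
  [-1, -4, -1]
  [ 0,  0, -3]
e^{tM} =
  [t*exp(-3*t) + exp(-3*t), t*exp(-3*t), t^2*exp(-3*t)/2 + 2*t*exp(-3*t)]
  [-t*exp(-3*t), -t*exp(-3*t) + exp(-3*t), -t^2*exp(-3*t)/2 - t*exp(-3*t)]
  [0, 0, exp(-3*t)]

Strategy: write M = P · J · P⁻¹ where J is a Jordan canonical form, so e^{tM} = P · e^{tJ} · P⁻¹, and e^{tJ} can be computed block-by-block.

M has Jordan form
J =
  [-3,  1,  0]
  [ 0, -3,  1]
  [ 0,  0, -3]
(up to reordering of blocks).

Per-block formulas:
  For a 3×3 Jordan block J_3(-3): exp(t · J_3(-3)) = e^(-3t)·(I + t·N + (t^2/2)·N^2), where N is the 3×3 nilpotent shift.

After assembling e^{tJ} and conjugating by P, we get:

e^{tM} =
  [t*exp(-3*t) + exp(-3*t), t*exp(-3*t), t^2*exp(-3*t)/2 + 2*t*exp(-3*t)]
  [-t*exp(-3*t), -t*exp(-3*t) + exp(-3*t), -t^2*exp(-3*t)/2 - t*exp(-3*t)]
  [0, 0, exp(-3*t)]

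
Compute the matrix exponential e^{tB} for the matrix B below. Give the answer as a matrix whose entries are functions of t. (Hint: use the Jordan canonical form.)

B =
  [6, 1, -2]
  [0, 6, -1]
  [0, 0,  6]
e^{tB} =
  [exp(6*t), t*exp(6*t), -t^2*exp(6*t)/2 - 2*t*exp(6*t)]
  [0, exp(6*t), -t*exp(6*t)]
  [0, 0, exp(6*t)]

Strategy: write B = P · J · P⁻¹ where J is a Jordan canonical form, so e^{tB} = P · e^{tJ} · P⁻¹, and e^{tJ} can be computed block-by-block.

B has Jordan form
J =
  [6, 1, 0]
  [0, 6, 1]
  [0, 0, 6]
(up to reordering of blocks).

Per-block formulas:
  For a 3×3 Jordan block J_3(6): exp(t · J_3(6)) = e^(6t)·(I + t·N + (t^2/2)·N^2), where N is the 3×3 nilpotent shift.

After assembling e^{tJ} and conjugating by P, we get:

e^{tB} =
  [exp(6*t), t*exp(6*t), -t^2*exp(6*t)/2 - 2*t*exp(6*t)]
  [0, exp(6*t), -t*exp(6*t)]
  [0, 0, exp(6*t)]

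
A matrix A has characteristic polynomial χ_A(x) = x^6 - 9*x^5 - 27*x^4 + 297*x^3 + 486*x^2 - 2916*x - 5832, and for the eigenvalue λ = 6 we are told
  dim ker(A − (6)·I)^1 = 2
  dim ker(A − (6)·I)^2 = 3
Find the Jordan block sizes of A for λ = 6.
Block sizes for λ = 6: [2, 1]

From the dimensions of kernels of powers, the number of Jordan blocks of size at least j is d_j − d_{j−1} where d_j = dim ker(N^j) (with d_0 = 0). Computing the differences gives [2, 1].
The number of blocks of size exactly k is (#blocks of size ≥ k) − (#blocks of size ≥ k + 1), so the partition is: 1 block(s) of size 1, 1 block(s) of size 2.
In nonincreasing order the block sizes are [2, 1].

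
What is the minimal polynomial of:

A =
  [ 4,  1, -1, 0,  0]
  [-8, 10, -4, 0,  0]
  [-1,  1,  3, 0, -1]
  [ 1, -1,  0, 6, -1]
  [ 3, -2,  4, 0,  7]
x^3 - 18*x^2 + 108*x - 216

The characteristic polynomial is χ_A(x) = (x - 6)^5, so the eigenvalues are known. The minimal polynomial is
  m_A(x) = Π_λ (x − λ)^{k_λ}
where k_λ is the size of the *largest* Jordan block for λ (equivalently, the smallest k with (A − λI)^k v = 0 for every generalised eigenvector v of λ).

  λ = 6: largest Jordan block has size 3, contributing (x − 6)^3

So m_A(x) = (x - 6)^3 = x^3 - 18*x^2 + 108*x - 216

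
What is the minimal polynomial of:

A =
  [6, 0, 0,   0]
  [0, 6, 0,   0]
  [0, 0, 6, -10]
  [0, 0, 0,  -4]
x^2 - 2*x - 24

The characteristic polynomial is χ_A(x) = (x - 6)^3*(x + 4), so the eigenvalues are known. The minimal polynomial is
  m_A(x) = Π_λ (x − λ)^{k_λ}
where k_λ is the size of the *largest* Jordan block for λ (equivalently, the smallest k with (A − λI)^k v = 0 for every generalised eigenvector v of λ).

  λ = -4: largest Jordan block has size 1, contributing (x + 4)
  λ = 6: largest Jordan block has size 1, contributing (x − 6)

So m_A(x) = (x - 6)*(x + 4) = x^2 - 2*x - 24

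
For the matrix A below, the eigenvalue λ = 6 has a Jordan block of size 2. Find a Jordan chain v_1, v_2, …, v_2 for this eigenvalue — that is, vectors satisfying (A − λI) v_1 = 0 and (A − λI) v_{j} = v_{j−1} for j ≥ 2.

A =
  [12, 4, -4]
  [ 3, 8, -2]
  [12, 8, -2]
A Jordan chain for λ = 6 of length 2:
v_1 = (6, 3, 12)ᵀ
v_2 = (1, 0, 0)ᵀ

Let N = A − (6)·I. We want v_2 with N^2 v_2 = 0 but N^1 v_2 ≠ 0; then v_{j-1} := N · v_j for j = 2, …, 2.

Pick v_2 = (1, 0, 0)ᵀ.
Then v_1 = N · v_2 = (6, 3, 12)ᵀ.

Sanity check: (A − (6)·I) v_1 = (0, 0, 0)ᵀ = 0. ✓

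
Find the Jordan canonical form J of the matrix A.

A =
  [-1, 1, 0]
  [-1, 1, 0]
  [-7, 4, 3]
J_2(0) ⊕ J_1(3)

The characteristic polynomial is
  det(x·I − A) = x^3 - 3*x^2 = x^2*(x - 3)

Eigenvalues and multiplicities (the geometric multiplicity of λ is n − rank(A − λI), which equals the number of Jordan blocks for λ):
  λ = 0: algebraic multiplicity = 2, geometric multiplicity = 1
  λ = 3: algebraic multiplicity = 1, geometric multiplicity = 1

Determining the block sizes for each eigenvalue:
  λ = 0: one block (gm = 1), so the single block has size am = 2 → block sizes [2]
  λ = 3: one block (gm = 1), so the single block has size am = 1 → block sizes [1]

Assembling the blocks gives a Jordan form
J =
  [0, 1, 0]
  [0, 0, 0]
  [0, 0, 3]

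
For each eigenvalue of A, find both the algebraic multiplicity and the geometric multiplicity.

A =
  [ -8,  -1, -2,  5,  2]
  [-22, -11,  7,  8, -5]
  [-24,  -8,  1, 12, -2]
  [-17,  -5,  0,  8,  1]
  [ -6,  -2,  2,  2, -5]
λ = -3: alg = 5, geom = 2

Step 1 — factor the characteristic polynomial to read off the algebraic multiplicities:
  χ_A(x) = (x + 3)^5

Step 2 — compute geometric multiplicities via the rank-nullity identity g(λ) = n − rank(A − λI):
  rank(A − (-3)·I) = 3, so dim ker(A − (-3)·I) = n − 3 = 2

Summary:
  λ = -3: algebraic multiplicity = 5, geometric multiplicity = 2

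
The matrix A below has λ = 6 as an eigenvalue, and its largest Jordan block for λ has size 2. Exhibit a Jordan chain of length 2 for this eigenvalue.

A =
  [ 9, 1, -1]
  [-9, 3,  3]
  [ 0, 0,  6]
A Jordan chain for λ = 6 of length 2:
v_1 = (3, -9, 0)ᵀ
v_2 = (1, 0, 0)ᵀ

Let N = A − (6)·I. We want v_2 with N^2 v_2 = 0 but N^1 v_2 ≠ 0; then v_{j-1} := N · v_j for j = 2, …, 2.

Pick v_2 = (1, 0, 0)ᵀ.
Then v_1 = N · v_2 = (3, -9, 0)ᵀ.

Sanity check: (A − (6)·I) v_1 = (0, 0, 0)ᵀ = 0. ✓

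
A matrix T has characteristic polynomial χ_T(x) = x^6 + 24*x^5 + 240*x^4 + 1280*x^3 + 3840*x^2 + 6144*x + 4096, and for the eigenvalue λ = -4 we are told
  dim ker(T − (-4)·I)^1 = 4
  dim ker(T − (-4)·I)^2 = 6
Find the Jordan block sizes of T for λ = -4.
Block sizes for λ = -4: [2, 2, 1, 1]

From the dimensions of kernels of powers, the number of Jordan blocks of size at least j is d_j − d_{j−1} where d_j = dim ker(N^j) (with d_0 = 0). Computing the differences gives [4, 2].
The number of blocks of size exactly k is (#blocks of size ≥ k) − (#blocks of size ≥ k + 1), so the partition is: 2 block(s) of size 1, 2 block(s) of size 2.
In nonincreasing order the block sizes are [2, 2, 1, 1].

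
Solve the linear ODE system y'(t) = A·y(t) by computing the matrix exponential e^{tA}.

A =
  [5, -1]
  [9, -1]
e^{tA} =
  [3*t*exp(2*t) + exp(2*t), -t*exp(2*t)]
  [9*t*exp(2*t), -3*t*exp(2*t) + exp(2*t)]

Strategy: write A = P · J · P⁻¹ where J is a Jordan canonical form, so e^{tA} = P · e^{tJ} · P⁻¹, and e^{tJ} can be computed block-by-block.

A has Jordan form
J =
  [2, 1]
  [0, 2]
(up to reordering of blocks).

Per-block formulas:
  For a 2×2 Jordan block J_2(2): exp(t · J_2(2)) = e^(2t)·(I + t·N), where N is the 2×2 nilpotent shift.

After assembling e^{tJ} and conjugating by P, we get:

e^{tA} =
  [3*t*exp(2*t) + exp(2*t), -t*exp(2*t)]
  [9*t*exp(2*t), -3*t*exp(2*t) + exp(2*t)]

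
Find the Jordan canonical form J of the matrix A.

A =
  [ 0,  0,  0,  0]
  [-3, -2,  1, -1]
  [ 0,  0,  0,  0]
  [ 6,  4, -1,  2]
J_3(0) ⊕ J_1(0)

The characteristic polynomial is
  det(x·I − A) = x^4

Eigenvalues and multiplicities (the geometric multiplicity of λ is n − rank(A − λI), which equals the number of Jordan blocks for λ):
  λ = 0: algebraic multiplicity = 4, geometric multiplicity = 2

Determining the block sizes for each eigenvalue:
  λ = 0: with am = 4 and gm = 2, the partition is not yet determined (e.g. several partitions of 4 into 2 parts exist). Let N = A − (0)·I. Computing rank(N^1) = 2, rank(N^2) = 1, rank(N^3) = 0; the number of blocks of size ≥ j is rank(N^{j−1}) − rank(N^j), giving [2, 1, 1]. So we have 1 block(s) of size 3, 1 block(s) of size 1 → block sizes [3, 1]

Assembling the blocks gives a Jordan form
J =
  [0, 1, 0, 0]
  [0, 0, 1, 0]
  [0, 0, 0, 0]
  [0, 0, 0, 0]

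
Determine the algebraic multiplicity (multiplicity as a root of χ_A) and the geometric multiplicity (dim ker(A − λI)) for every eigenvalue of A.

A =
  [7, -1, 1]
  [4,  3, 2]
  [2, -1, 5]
λ = 5: alg = 3, geom = 1

Step 1 — factor the characteristic polynomial to read off the algebraic multiplicities:
  χ_A(x) = (x - 5)^3

Step 2 — compute geometric multiplicities via the rank-nullity identity g(λ) = n − rank(A − λI):
  rank(A − (5)·I) = 2, so dim ker(A − (5)·I) = n − 2 = 1

Summary:
  λ = 5: algebraic multiplicity = 3, geometric multiplicity = 1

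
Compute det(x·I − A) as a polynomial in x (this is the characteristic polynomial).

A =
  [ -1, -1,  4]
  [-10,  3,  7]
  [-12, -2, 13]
x^3 - 15*x^2 + 75*x - 125

Expanding det(x·I − A) (e.g. by cofactor expansion or by noting that A is similar to its Jordan form J, which has the same characteristic polynomial as A) gives
  χ_A(x) = x^3 - 15*x^2 + 75*x - 125
which factors as (x - 5)^3. The eigenvalues (with algebraic multiplicities) are λ = 5 with multiplicity 3.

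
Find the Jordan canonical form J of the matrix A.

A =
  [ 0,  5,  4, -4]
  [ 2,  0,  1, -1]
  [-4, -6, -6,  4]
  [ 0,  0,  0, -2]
J_3(-2) ⊕ J_1(-2)

The characteristic polynomial is
  det(x·I − A) = x^4 + 8*x^3 + 24*x^2 + 32*x + 16 = (x + 2)^4

Eigenvalues and multiplicities (the geometric multiplicity of λ is n − rank(A − λI), which equals the number of Jordan blocks for λ):
  λ = -2: algebraic multiplicity = 4, geometric multiplicity = 2

Determining the block sizes for each eigenvalue:
  λ = -2: with am = 4 and gm = 2, the partition is not yet determined (e.g. several partitions of 4 into 2 parts exist). Let N = A − (-2)·I. Computing rank(N^1) = 2, rank(N^2) = 1, rank(N^3) = 0; the number of blocks of size ≥ j is rank(N^{j−1}) − rank(N^j), giving [2, 1, 1]. So we have 1 block(s) of size 3, 1 block(s) of size 1 → block sizes [3, 1]

Assembling the blocks gives a Jordan form
J =
  [-2,  1,  0,  0]
  [ 0, -2,  1,  0]
  [ 0,  0, -2,  0]
  [ 0,  0,  0, -2]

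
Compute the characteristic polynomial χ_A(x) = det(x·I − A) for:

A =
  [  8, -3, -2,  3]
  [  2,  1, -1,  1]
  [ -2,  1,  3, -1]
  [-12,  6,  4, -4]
x^4 - 8*x^3 + 24*x^2 - 32*x + 16

Expanding det(x·I − A) (e.g. by cofactor expansion or by noting that A is similar to its Jordan form J, which has the same characteristic polynomial as A) gives
  χ_A(x) = x^4 - 8*x^3 + 24*x^2 - 32*x + 16
which factors as (x - 2)^4. The eigenvalues (with algebraic multiplicities) are λ = 2 with multiplicity 4.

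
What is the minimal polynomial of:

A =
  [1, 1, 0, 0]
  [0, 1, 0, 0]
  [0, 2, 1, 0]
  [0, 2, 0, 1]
x^2 - 2*x + 1

The characteristic polynomial is χ_A(x) = (x - 1)^4, so the eigenvalues are known. The minimal polynomial is
  m_A(x) = Π_λ (x − λ)^{k_λ}
where k_λ is the size of the *largest* Jordan block for λ (equivalently, the smallest k with (A − λI)^k v = 0 for every generalised eigenvector v of λ).

  λ = 1: largest Jordan block has size 2, contributing (x − 1)^2

So m_A(x) = (x - 1)^2 = x^2 - 2*x + 1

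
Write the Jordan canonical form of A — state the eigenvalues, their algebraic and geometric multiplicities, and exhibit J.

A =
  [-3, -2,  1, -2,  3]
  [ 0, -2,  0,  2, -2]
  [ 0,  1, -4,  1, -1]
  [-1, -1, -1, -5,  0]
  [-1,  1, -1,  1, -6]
J_2(-4) ⊕ J_2(-4) ⊕ J_1(-4)

The characteristic polynomial is
  det(x·I − A) = x^5 + 20*x^4 + 160*x^3 + 640*x^2 + 1280*x + 1024 = (x + 4)^5

Eigenvalues and multiplicities (the geometric multiplicity of λ is n − rank(A − λI), which equals the number of Jordan blocks for λ):
  λ = -4: algebraic multiplicity = 5, geometric multiplicity = 3

Determining the block sizes for each eigenvalue:
  λ = -4: with am = 5 and gm = 3, the partition is not yet determined (e.g. several partitions of 5 into 3 parts exist). Let N = A − (-4)·I. Computing rank(N^1) = 2, rank(N^2) = 0; the number of blocks of size ≥ j is rank(N^{j−1}) − rank(N^j), giving [3, 2]. So we have 2 block(s) of size 2, 1 block(s) of size 1 → block sizes [2, 2, 1]

Assembling the blocks gives a Jordan form
J =
  [-4,  1,  0,  0,  0]
  [ 0, -4,  0,  0,  0]
  [ 0,  0, -4,  1,  0]
  [ 0,  0,  0, -4,  0]
  [ 0,  0,  0,  0, -4]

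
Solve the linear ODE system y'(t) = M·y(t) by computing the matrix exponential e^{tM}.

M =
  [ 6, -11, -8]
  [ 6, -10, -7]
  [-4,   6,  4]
e^{tM} =
  [t^2 + 6*t + 1, -2*t^2 - 11*t, -3*t^2/2 - 8*t]
  [2*t^2 + 6*t, -4*t^2 - 10*t + 1, -3*t^2 - 7*t]
  [-2*t^2 - 4*t, 4*t^2 + 6*t, 3*t^2 + 4*t + 1]

Strategy: write M = P · J · P⁻¹ where J is a Jordan canonical form, so e^{tM} = P · e^{tJ} · P⁻¹, and e^{tJ} can be computed block-by-block.

M has Jordan form
J =
  [0, 1, 0]
  [0, 0, 1]
  [0, 0, 0]
(up to reordering of blocks).

Per-block formulas:
  For a 3×3 Jordan block J_3(0): exp(t · J_3(0)) = e^(0t)·(I + t·N + (t^2/2)·N^2), where N is the 3×3 nilpotent shift.

After assembling e^{tJ} and conjugating by P, we get:

e^{tM} =
  [t^2 + 6*t + 1, -2*t^2 - 11*t, -3*t^2/2 - 8*t]
  [2*t^2 + 6*t, -4*t^2 - 10*t + 1, -3*t^2 - 7*t]
  [-2*t^2 - 4*t, 4*t^2 + 6*t, 3*t^2 + 4*t + 1]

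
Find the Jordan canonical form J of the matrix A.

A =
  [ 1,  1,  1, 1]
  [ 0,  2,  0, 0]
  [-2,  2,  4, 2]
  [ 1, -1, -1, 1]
J_2(2) ⊕ J_1(2) ⊕ J_1(2)

The characteristic polynomial is
  det(x·I − A) = x^4 - 8*x^3 + 24*x^2 - 32*x + 16 = (x - 2)^4

Eigenvalues and multiplicities (the geometric multiplicity of λ is n − rank(A − λI), which equals the number of Jordan blocks for λ):
  λ = 2: algebraic multiplicity = 4, geometric multiplicity = 3

Determining the block sizes for each eigenvalue:
  λ = 2: 3 blocks summing to 4 forces exactly one block of size 2 and the rest size 1 → block sizes [2, 1, 1]

Assembling the blocks gives a Jordan form
J =
  [2, 1, 0, 0]
  [0, 2, 0, 0]
  [0, 0, 2, 0]
  [0, 0, 0, 2]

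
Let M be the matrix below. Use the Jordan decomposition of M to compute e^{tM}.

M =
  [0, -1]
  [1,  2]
e^{tM} =
  [-t*exp(t) + exp(t), -t*exp(t)]
  [t*exp(t), t*exp(t) + exp(t)]

Strategy: write M = P · J · P⁻¹ where J is a Jordan canonical form, so e^{tM} = P · e^{tJ} · P⁻¹, and e^{tJ} can be computed block-by-block.

M has Jordan form
J =
  [1, 1]
  [0, 1]
(up to reordering of blocks).

Per-block formulas:
  For a 2×2 Jordan block J_2(1): exp(t · J_2(1)) = e^(1t)·(I + t·N), where N is the 2×2 nilpotent shift.

After assembling e^{tJ} and conjugating by P, we get:

e^{tM} =
  [-t*exp(t) + exp(t), -t*exp(t)]
  [t*exp(t), t*exp(t) + exp(t)]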